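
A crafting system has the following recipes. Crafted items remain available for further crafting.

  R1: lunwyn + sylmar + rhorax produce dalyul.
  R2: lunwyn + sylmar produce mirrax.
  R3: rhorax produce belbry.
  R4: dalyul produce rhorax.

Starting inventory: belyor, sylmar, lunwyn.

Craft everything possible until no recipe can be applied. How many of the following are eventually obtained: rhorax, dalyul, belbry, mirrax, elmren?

Using R2, lunwyn and sylmar make mirrax.
rhorax would need dalyul (R4), but dalyul is never obtained.
dalyul would need lunwyn, sylmar, and rhorax (R1), but rhorax is never obtained.
belbry would need rhorax (R3), but rhorax is never obtained.
mirrax: reached.
No rule produces elmren, and it is not given.
Reached: mirrax — 1 of the 5.

1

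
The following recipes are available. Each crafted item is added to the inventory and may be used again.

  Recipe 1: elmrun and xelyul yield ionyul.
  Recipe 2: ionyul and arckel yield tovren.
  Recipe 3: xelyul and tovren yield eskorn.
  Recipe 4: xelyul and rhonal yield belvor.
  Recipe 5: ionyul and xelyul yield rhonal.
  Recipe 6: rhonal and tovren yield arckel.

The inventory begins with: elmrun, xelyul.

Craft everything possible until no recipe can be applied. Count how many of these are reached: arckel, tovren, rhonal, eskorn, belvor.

elmrun and xelyul → ionyul (Recipe 1).
ionyul and xelyul → rhonal (Recipe 5).
Using Recipe 4, xelyul and rhonal make belvor.
arckel would need rhonal and tovren (Recipe 6), but tovren is never obtained.
tovren would need ionyul and arckel (Recipe 2), but arckel is never obtained.
rhonal: reached.
eskorn would need xelyul and tovren (Recipe 3), but tovren is never obtained.
belvor: reached.
Reached: rhonal and belvor — 2 of the 5.

2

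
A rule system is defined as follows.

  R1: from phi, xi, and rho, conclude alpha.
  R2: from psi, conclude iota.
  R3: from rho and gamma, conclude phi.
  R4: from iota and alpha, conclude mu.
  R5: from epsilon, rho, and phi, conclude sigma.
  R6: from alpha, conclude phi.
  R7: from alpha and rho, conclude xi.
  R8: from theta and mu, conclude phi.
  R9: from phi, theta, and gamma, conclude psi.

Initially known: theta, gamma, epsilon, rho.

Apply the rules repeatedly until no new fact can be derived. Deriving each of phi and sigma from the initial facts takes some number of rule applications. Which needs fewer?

phi: rho and gamma hold, so phi follows (R3). [1 rule application]
sigma: From rho and gamma, R3 gives phi. From epsilon, rho, and phi, R5 gives sigma. [2 rule applications]
phi needs fewer.

phi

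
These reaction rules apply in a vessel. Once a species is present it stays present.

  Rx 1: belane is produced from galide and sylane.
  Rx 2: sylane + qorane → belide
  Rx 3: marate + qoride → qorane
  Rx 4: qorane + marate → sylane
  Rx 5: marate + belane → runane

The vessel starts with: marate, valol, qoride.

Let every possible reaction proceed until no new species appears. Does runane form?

runane would need marate and belane (Rx 5), but belane never forms.

No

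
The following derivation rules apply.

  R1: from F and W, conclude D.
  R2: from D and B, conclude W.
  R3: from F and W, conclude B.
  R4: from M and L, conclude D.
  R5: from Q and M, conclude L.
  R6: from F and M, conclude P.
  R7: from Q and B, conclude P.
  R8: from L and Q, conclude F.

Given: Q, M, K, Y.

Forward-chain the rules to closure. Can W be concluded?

W would need D and B (R2), but B is never established.

No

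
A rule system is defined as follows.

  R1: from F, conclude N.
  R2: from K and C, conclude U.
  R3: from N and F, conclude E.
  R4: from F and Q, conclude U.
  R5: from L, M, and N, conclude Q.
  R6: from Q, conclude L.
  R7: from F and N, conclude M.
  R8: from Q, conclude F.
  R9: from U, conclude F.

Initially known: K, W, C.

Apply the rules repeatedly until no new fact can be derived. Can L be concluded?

L would need Q (R6), but Q is never established.

No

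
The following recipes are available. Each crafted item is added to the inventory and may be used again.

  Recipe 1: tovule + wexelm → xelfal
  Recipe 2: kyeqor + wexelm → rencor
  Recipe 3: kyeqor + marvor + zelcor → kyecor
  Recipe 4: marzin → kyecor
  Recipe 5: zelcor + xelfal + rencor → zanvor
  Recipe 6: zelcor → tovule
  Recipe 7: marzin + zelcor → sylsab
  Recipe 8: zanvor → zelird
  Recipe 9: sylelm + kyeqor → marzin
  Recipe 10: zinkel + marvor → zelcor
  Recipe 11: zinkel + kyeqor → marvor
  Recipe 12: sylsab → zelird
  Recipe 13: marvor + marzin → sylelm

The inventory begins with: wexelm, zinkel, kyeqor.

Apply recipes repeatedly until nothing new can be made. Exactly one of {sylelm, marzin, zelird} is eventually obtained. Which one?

zelird

zinkel + kyeqor → marvor (Recipe 11).
Using Recipe 2, kyeqor and wexelm make rencor.
zinkel + marvor → zelcor (Recipe 10).
zelcor → tovule (Recipe 6).
Using Recipe 1, tovule and wexelm make xelfal.
zelcor + xelfal + rencor → zanvor (Recipe 5).
Using Recipe 8, zanvor makes zelird.
sylelm would need marvor and marzin (Recipe 13), but marzin is never obtained. marzin would need sylelm and kyeqor (Recipe 9), but sylelm is never obtained.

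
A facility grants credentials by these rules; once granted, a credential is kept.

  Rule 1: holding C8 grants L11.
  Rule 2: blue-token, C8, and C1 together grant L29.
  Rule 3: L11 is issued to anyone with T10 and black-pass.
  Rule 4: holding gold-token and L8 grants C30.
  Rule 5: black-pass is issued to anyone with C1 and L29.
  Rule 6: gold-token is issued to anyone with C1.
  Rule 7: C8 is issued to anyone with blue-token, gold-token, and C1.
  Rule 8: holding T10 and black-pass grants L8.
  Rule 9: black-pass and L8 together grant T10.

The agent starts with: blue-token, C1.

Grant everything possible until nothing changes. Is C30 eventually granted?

No

C30 would need gold-token and L8 (Rule 4), but L8 is never granted.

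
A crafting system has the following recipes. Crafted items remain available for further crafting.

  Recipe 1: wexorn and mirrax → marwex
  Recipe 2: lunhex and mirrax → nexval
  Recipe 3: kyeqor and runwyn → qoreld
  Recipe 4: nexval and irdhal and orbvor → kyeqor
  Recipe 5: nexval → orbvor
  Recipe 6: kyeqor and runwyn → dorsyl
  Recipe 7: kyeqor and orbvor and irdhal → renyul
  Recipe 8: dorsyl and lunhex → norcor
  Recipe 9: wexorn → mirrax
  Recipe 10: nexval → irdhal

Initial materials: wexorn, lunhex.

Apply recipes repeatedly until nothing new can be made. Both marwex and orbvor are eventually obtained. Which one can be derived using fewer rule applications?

marwex: Using Recipe 9, wexorn makes mirrax. Using Recipe 1, wexorn and mirrax make marwex. [2 rule applications]
orbvor: Using Recipe 9, wexorn makes mirrax. lunhex and mirrax → nexval (Recipe 2). Using Recipe 5, nexval makes orbvor. [3 rule applications]
marwex needs fewer.

marwex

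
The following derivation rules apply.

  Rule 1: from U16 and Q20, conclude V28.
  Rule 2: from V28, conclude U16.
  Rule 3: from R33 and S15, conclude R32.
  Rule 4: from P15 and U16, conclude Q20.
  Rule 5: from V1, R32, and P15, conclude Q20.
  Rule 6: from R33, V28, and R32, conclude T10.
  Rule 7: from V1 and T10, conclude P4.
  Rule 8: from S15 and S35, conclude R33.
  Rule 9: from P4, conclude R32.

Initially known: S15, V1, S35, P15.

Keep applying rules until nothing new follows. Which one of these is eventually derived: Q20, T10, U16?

S15 and S35 hold, so R33 follows (Rule 8).
R33 and S15 hold, so R32 follows (Rule 3).
V1, R32, and P15 hold, so Q20 follows (Rule 5).
T10 would need R33, V28, and R32 (Rule 6), but V28 is never established. U16 would need V28 (Rule 2), but V28 is never established.

Q20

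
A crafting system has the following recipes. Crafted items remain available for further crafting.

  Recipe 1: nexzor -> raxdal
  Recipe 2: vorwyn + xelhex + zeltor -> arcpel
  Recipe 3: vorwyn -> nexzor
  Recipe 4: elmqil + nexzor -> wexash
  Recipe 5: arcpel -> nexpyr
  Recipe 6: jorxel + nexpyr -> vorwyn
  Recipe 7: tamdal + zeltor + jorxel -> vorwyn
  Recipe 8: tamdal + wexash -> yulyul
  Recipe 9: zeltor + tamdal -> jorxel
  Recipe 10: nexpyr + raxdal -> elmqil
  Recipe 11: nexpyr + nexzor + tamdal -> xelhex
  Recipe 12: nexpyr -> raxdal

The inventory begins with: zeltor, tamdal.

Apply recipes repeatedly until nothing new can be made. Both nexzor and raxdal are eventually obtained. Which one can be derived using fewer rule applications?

nexzor: Using Recipe 9, zeltor and tamdal make jorxel. tamdal + zeltor + jorxel -> vorwyn (Recipe 7). vorwyn -> nexzor (Recipe 3). [3 rule applications]
raxdal: Using Recipe 9, zeltor and tamdal make jorxel. Using Recipe 7, tamdal, zeltor, and jorxel make vorwyn. vorwyn -> nexzor (Recipe 3). nexzor -> raxdal (Recipe 1). [4 rule applications]
nexzor needs fewer.

nexzor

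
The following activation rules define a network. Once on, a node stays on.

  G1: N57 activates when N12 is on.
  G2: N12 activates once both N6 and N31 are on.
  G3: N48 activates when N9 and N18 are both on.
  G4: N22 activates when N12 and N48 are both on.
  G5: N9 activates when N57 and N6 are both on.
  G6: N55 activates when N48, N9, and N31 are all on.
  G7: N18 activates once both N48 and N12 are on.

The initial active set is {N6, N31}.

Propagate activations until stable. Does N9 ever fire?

Yes

G2: N6 and N31 on → N12 on.
G1: N12 on → N57 on.
N57 and N6 are on, so N9 activates (G5).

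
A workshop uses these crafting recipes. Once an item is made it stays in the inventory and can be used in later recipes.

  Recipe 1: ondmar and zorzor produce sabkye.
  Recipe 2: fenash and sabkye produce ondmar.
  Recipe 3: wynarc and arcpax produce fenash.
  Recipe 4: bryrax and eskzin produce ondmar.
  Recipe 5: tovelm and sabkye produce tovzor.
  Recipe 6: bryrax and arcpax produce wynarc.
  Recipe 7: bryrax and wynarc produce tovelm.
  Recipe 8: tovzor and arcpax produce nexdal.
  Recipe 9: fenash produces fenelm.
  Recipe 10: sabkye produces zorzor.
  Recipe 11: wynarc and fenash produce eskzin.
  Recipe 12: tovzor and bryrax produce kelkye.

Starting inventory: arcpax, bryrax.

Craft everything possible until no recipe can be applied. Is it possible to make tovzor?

No

tovzor would need tovelm and sabkye (Recipe 5), but sabkye is never obtained.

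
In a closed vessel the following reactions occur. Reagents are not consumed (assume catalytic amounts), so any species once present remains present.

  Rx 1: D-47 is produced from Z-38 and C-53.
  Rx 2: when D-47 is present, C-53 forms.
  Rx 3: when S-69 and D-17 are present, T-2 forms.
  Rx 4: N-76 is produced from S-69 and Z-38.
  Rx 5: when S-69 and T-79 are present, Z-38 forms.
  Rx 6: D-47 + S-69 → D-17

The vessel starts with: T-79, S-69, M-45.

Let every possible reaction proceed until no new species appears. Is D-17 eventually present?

No

D-17 would need D-47 and S-69 (Rx 6), but D-47 never forms.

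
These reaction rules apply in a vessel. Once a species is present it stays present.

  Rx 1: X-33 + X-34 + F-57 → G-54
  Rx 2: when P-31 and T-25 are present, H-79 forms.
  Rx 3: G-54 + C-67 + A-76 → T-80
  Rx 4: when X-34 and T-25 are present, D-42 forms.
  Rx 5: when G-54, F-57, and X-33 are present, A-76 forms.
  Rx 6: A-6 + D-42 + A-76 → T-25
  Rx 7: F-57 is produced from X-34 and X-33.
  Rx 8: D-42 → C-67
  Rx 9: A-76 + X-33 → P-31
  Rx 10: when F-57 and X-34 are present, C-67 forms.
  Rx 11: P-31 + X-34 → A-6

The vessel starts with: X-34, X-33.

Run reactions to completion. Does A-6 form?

Yes

X-34 and X-33 present → F-57 forms (Rx 7).
X-33, X-34, and F-57 present → G-54 forms (Rx 1).
G-54, F-57, and X-33 present → A-76 forms (Rx 5).
A-76 and X-33 present → P-31 forms (Rx 9).
P-31 and X-34 present → A-6 forms (Rx 11).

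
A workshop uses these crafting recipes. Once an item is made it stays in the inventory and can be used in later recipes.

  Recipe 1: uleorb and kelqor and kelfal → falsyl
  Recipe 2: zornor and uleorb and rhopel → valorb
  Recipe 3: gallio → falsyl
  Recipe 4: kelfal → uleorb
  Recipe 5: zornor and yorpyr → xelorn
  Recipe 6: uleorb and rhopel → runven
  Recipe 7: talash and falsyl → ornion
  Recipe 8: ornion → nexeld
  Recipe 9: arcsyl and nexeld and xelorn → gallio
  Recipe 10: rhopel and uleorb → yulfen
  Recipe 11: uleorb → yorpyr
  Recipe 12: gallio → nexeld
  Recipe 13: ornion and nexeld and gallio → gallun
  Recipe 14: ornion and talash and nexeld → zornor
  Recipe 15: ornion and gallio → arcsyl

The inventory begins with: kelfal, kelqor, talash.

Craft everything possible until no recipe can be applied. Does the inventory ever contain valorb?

No

valorb would need zornor, uleorb, and rhopel (Recipe 2), but rhopel is never obtained.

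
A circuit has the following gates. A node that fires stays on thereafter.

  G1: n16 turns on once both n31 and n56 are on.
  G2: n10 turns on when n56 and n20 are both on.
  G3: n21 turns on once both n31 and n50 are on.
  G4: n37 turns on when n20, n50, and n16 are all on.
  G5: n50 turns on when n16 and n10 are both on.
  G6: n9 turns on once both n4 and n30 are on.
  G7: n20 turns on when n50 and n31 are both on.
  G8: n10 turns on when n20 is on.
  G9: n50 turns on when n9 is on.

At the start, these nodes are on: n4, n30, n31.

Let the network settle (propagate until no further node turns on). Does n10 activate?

Yes

n4 and n30 are on, so n9 turns on (G6).
n9 is on, so n50 turns on (G9).
n50 and n31 are on, so n20 turns on (G7).
n20 is on, so n10 turns on (G8).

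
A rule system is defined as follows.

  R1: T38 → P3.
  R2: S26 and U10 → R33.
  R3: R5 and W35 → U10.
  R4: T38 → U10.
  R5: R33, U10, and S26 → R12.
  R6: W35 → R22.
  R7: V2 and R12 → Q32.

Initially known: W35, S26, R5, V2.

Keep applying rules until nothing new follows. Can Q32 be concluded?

Yes

R5 and W35 hold, so U10 follows (R3).
S26 and U10 hold, so R33 follows (R2).
R33, U10, and S26 hold, so R12 follows (R5).
From V2 and R12, R7 gives Q32.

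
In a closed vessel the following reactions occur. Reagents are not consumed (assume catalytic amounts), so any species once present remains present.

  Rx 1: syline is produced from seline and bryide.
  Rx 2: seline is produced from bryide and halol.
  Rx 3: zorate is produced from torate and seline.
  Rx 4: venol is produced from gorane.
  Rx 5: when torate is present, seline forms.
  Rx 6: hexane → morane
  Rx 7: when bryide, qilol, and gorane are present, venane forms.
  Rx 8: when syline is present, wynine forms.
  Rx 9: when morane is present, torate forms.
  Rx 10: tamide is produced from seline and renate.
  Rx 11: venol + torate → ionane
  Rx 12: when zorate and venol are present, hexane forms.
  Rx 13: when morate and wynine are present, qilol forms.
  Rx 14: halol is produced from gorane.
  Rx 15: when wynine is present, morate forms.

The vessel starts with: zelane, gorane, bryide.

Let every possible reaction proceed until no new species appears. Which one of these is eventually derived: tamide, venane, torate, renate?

venane

gorane present → halol forms (Rx 14).
bryide and halol present → seline forms (Rx 2).
seline and bryide present → syline forms (Rx 1).
syline present → wynine forms (Rx 8).
wynine present → morate forms (Rx 15).
morate and wynine present → qilol forms (Rx 13).
bryide, qilol, and gorane present → venane forms (Rx 7).
tamide would need seline and renate (Rx 10), but renate never forms. torate would need morane (Rx 9), but morane never forms. No rule produces renate, and it is not given.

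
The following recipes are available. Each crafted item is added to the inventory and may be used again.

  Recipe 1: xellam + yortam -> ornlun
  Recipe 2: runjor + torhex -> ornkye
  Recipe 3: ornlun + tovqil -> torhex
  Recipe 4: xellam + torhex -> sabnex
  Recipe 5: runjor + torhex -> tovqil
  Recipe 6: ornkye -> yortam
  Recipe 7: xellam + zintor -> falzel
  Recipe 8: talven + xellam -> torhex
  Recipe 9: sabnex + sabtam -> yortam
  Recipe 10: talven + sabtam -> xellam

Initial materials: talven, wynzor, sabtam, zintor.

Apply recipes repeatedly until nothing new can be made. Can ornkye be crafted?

No

ornkye would need runjor and torhex (Recipe 2), but runjor is never obtained.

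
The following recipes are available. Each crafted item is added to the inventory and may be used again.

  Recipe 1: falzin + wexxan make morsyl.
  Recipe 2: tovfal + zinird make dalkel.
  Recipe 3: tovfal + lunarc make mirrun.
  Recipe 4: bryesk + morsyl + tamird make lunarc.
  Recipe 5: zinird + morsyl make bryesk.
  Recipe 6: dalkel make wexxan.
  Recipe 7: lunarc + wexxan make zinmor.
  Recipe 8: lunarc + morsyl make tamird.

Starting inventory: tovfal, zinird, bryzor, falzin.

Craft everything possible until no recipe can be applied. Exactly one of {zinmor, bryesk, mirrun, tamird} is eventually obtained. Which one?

tovfal + zinird → dalkel (Recipe 2).
dalkel → wexxan (Recipe 6).
Using Recipe 1, falzin and wexxan make morsyl.
zinird + morsyl → bryesk (Recipe 5).
tamird would need lunarc and morsyl (Recipe 8), but lunarc is never obtained. zinmor would need lunarc and wexxan (Recipe 7), but lunarc is never obtained. mirrun would need tovfal and lunarc (Recipe 3), but lunarc is never obtained.

bryesk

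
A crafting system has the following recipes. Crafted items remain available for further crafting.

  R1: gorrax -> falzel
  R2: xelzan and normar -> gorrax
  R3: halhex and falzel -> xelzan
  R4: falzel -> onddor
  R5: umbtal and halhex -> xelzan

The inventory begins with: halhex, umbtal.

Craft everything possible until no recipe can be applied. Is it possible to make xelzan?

Yes

Using R5, umbtal and halhex make xelzan.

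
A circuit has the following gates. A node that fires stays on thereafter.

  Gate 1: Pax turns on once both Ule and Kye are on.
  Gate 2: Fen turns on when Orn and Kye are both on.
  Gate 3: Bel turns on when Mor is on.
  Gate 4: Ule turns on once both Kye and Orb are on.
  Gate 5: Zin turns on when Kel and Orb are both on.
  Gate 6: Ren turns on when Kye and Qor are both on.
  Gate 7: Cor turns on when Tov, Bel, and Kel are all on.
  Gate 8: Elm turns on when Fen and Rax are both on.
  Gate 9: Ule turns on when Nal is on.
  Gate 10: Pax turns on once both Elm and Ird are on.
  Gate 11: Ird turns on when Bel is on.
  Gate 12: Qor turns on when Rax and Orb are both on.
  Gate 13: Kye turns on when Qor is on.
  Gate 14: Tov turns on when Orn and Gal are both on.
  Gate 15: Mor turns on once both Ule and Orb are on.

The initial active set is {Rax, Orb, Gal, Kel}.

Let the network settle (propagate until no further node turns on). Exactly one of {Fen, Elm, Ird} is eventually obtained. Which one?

Rax and Orb are on, so Qor turns on (Gate 12).
Gate 13: Qor on → Kye on.
Kye and Orb are on, so Ule turns on (Gate 4).
Gate 15: Ule and Orb on → Mor on.
Gate 3: Mor on → Bel on.
Bel is on, so Ird turns on (Gate 11).
Elm would need Fen and Rax (Gate 8), but Fen never turns on. Fen would need Orn and Kye (Gate 2), but Orn never turns on.

Ird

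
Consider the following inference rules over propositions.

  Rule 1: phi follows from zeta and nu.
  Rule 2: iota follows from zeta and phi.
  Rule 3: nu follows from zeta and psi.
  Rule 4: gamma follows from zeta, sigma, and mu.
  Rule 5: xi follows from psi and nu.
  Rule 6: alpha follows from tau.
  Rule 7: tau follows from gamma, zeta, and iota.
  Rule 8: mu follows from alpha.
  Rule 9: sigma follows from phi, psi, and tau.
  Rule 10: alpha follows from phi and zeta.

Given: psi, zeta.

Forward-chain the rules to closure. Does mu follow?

Yes

From zeta and psi, Rule 3 gives nu.
From zeta and nu, Rule 1 gives phi.
From phi and zeta, Rule 10 gives alpha.
alpha holds, so mu follows (Rule 8).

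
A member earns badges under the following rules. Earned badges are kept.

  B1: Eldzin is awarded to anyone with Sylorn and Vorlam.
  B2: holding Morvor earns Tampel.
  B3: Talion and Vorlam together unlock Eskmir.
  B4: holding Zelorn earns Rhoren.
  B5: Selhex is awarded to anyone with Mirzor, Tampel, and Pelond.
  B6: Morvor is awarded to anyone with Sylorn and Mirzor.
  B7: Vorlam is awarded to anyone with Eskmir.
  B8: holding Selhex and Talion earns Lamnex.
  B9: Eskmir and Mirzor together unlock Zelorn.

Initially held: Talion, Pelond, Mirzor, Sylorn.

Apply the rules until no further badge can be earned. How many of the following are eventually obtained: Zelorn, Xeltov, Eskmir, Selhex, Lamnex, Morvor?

3

With Sylorn and Mirzor, Morvor is earned (B6).
With Morvor, Tampel is earned (B2).
With Mirzor, Tampel, and Pelond, Selhex is earned (B5).
With Selhex and Talion, Lamnex is earned (B8).
Zelorn would need Eskmir and Mirzor (B9), but Eskmir is never earned.
No rule produces Xeltov, and it is not given.
Eskmir would need Talion and Vorlam (B3), but Vorlam is never earned.
Selhex: reached.
Lamnex: reached.
Morvor: reached.
Reached: Selhex, Lamnex, and Morvor — 3 of the 6.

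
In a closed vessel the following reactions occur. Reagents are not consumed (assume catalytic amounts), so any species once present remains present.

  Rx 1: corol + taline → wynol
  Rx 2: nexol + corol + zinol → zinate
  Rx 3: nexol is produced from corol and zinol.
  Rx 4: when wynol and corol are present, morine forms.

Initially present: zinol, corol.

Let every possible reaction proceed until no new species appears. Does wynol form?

No

wynol would need corol and taline (Rx 1), but taline never forms.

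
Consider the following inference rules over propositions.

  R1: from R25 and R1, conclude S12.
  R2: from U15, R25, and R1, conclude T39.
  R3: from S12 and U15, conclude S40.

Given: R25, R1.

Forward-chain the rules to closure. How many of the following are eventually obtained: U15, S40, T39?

No rule produces U15, and it is not given.
S40 would need S12 and U15 (R3), but U15 is never established.
T39 would need U15, R25, and R1 (R2), but U15 is never established.
None of the 3 are reached.

0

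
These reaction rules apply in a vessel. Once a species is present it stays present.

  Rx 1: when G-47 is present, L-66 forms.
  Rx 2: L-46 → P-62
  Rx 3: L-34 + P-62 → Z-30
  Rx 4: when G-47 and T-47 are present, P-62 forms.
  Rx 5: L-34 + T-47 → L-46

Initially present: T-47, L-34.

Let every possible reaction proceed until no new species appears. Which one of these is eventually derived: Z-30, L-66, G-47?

Z-30

L-34 and T-47 present → L-46 forms (Rx 5).
L-46 present → P-62 forms (Rx 2).
L-34 and P-62 present → Z-30 forms (Rx 3).
L-66 would need G-47 (Rx 1), but G-47 never forms. No rule produces G-47, and it is not given.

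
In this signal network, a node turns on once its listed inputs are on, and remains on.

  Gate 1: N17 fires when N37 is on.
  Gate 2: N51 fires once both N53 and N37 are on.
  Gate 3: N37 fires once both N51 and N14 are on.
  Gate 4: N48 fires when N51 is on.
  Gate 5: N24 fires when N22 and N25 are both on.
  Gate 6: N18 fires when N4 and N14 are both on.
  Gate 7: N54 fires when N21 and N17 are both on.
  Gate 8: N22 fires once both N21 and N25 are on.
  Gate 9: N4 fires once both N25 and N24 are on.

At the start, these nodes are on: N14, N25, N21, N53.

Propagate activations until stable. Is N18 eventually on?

Gate 8: N21 and N25 on → N22 on.
N22 and N25 are on, so N24 fires (Gate 5).
Gate 9: N25 and N24 on → N4 on.
N4 and N14 are on, so N18 fires (Gate 6).

Yes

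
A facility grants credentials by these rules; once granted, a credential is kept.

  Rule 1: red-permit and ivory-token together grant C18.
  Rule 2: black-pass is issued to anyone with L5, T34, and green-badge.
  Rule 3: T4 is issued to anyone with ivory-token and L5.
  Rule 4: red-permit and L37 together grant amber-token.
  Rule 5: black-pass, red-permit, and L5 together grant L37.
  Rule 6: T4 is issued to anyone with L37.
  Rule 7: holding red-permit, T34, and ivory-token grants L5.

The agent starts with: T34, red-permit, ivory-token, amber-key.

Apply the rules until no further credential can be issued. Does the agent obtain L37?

L37 would need black-pass, red-permit, and L5 (Rule 5), but black-pass is never granted.

No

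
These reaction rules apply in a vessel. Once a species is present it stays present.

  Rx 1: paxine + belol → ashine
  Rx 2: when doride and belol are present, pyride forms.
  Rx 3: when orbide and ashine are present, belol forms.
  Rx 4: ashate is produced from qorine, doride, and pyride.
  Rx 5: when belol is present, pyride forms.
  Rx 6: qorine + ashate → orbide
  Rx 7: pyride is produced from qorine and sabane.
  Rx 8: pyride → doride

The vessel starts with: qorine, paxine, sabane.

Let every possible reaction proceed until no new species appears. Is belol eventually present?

No

belol would need orbide and ashine (Rx 3), but ashine never forms.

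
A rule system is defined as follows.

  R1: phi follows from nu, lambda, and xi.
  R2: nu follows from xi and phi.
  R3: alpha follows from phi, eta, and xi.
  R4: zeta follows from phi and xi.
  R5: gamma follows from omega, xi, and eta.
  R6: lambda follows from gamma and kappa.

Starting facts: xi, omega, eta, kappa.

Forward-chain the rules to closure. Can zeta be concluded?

No

zeta would need phi and xi (R4), but phi is never established.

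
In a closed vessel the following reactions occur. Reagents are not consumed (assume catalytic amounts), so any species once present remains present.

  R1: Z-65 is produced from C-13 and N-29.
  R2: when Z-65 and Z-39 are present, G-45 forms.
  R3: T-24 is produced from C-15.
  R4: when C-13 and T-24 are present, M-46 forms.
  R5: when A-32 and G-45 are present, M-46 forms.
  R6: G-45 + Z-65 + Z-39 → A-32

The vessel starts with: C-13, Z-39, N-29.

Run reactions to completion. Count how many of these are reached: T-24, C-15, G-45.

1

C-13 and N-29 present → Z-65 forms (R1).
Z-65 and Z-39 present → G-45 forms (R2).
T-24 would need C-15 (R3), but C-15 never forms.
No rule produces C-15, and it is not given.
G-45: reached.
Reached: G-45 — 1 of the 3.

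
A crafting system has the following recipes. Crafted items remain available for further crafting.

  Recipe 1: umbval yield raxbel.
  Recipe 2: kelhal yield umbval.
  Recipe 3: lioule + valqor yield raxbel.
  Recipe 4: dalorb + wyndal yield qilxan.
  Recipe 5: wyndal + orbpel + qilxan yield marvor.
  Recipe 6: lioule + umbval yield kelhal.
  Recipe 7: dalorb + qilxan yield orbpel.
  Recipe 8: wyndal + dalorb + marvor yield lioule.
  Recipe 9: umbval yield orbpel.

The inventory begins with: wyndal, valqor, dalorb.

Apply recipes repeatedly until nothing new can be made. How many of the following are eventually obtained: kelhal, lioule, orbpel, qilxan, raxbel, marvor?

dalorb + wyndal → qilxan (Recipe 4).
dalorb + qilxan → orbpel (Recipe 7).
Using Recipe 5, wyndal, orbpel, and qilxan make marvor.
wyndal + dalorb + marvor → lioule (Recipe 8).
lioule + valqor → raxbel (Recipe 3).
kelhal would need lioule and umbval (Recipe 6), but umbval is never obtained.
lioule: reached.
orbpel: reached.
qilxan: reached.
raxbel: reached.
marvor: reached.
Reached: lioule, orbpel, qilxan, raxbel, and marvor — 5 of the 6.

5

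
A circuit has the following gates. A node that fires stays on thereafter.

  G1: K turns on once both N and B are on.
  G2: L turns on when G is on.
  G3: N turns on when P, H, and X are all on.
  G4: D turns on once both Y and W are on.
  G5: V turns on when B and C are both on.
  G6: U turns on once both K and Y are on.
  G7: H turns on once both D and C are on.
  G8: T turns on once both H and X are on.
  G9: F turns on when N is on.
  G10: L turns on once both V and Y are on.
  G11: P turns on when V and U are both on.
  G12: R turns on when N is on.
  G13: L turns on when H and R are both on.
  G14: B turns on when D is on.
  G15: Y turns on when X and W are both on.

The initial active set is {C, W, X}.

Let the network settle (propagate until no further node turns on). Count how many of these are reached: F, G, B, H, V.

X and W are on, so Y turns on (G15).
Y and W are on, so D turns on (G4).
G7: D and C on → H on.
D is on, so B turns on (G14).
B and C are on, so V turns on (G5).
F would need N (G9), but N never turns on.
No rule produces G, and it is not given.
B: reached.
H: reached.
V: reached.
Reached: B, H, and V — 3 of the 5.

3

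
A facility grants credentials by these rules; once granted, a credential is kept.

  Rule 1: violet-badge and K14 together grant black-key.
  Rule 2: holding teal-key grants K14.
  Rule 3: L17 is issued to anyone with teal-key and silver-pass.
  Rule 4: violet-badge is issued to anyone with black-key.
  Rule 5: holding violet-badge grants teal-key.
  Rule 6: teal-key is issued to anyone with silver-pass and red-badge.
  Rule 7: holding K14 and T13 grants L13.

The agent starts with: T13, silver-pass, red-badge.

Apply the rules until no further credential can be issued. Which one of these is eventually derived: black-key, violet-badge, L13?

Holding silver-pass and red-badge grants teal-key (Rule 6).
Holding teal-key grants K14 (Rule 2).
Holding K14 and T13 grants L13 (Rule 7).
black-key would need violet-badge and K14 (Rule 1), but violet-badge is never granted. violet-badge would need black-key (Rule 4), but black-key is never granted.

L13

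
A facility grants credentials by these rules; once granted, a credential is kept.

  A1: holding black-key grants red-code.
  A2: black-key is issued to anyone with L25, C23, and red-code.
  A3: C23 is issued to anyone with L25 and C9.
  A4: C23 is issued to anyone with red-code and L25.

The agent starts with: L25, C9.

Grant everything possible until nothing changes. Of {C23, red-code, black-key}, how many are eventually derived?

1

Holding L25 and C9 grants C23 (A3).
C23: reached.
red-code would need black-key (A1), but black-key is never granted.
black-key would need L25, C23, and red-code (A2), but red-code is never granted.
Reached: C23 — 1 of the 3.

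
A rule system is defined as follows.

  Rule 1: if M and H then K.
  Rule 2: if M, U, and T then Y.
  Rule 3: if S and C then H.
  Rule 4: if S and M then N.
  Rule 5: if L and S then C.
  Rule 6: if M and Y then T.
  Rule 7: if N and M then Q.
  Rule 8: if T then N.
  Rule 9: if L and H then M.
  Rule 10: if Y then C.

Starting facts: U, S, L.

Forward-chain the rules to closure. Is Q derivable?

From L and S, Rule 5 gives C.
S and C hold, so H follows (Rule 3).
L and H hold, so M follows (Rule 9).
From S and M, Rule 4 gives N.
N and M hold, so Q follows (Rule 7).

Yes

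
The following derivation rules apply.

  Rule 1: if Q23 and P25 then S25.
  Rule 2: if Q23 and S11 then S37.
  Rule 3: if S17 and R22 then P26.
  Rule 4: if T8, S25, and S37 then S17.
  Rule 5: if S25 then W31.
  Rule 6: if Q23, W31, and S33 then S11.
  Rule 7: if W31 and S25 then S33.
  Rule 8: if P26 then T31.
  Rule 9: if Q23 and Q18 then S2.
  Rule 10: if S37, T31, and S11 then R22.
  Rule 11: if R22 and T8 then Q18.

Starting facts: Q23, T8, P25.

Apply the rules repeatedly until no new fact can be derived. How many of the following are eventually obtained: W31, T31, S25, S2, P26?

2

From Q23 and P25, Rule 1 gives S25.
From S25, Rule 5 gives W31.
W31: reached.
T31 would need P26 (Rule 8), but P26 is never established.
S25: reached.
S2 would need Q23 and Q18 (Rule 9), but Q18 is never established.
P26 would need S17 and R22 (Rule 3), but R22 is never established.
Reached: W31 and S25 — 2 of the 5.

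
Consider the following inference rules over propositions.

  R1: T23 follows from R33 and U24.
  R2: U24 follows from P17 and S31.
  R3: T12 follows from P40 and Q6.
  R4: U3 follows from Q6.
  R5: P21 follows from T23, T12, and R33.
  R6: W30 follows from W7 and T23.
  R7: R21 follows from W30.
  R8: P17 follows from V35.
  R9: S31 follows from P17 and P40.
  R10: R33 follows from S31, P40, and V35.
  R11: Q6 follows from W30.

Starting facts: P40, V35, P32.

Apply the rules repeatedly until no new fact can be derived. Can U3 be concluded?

No

U3 would need Q6 (R4), but Q6 is never established.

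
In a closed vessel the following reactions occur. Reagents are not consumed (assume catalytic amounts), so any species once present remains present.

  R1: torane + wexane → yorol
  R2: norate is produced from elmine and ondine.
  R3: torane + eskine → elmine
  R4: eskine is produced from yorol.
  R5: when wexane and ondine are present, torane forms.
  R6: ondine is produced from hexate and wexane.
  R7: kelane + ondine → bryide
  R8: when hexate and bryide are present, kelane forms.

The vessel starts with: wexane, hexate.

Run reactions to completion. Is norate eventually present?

Yes

hexate and wexane present → ondine forms (R6).
wexane and ondine present → torane forms (R5).
torane and wexane present → yorol forms (R1).
yorol present → eskine forms (R4).
torane and eskine present → elmine forms (R3).
elmine and ondine present → norate forms (R2).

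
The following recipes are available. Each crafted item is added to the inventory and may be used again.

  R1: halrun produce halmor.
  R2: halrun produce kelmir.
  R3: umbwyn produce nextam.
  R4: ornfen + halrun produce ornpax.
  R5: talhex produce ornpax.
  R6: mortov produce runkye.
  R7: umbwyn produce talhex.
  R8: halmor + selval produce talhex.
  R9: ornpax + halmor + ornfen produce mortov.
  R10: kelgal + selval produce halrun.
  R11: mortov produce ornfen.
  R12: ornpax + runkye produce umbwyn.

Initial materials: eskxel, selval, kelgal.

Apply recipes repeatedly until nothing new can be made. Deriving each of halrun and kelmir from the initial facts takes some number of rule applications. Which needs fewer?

halrun: kelgal + selval → halrun (R10). [1 rule application]
kelmir: Using R10, kelgal and selval make halrun. halrun → kelmir (R2). [2 rule applications]
halrun needs fewer.

halrun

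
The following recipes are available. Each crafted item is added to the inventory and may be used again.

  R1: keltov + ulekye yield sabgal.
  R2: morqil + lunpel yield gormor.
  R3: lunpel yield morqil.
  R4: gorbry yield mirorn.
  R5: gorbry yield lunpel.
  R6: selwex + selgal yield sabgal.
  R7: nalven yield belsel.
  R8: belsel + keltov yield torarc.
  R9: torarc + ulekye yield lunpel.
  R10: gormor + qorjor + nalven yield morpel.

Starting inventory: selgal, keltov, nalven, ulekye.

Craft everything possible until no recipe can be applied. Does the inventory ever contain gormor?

nalven → belsel (R7).
belsel + keltov → torarc (R8).
Using R9, torarc and ulekye make lunpel.
Using R3, lunpel makes morqil.
Using R2, morqil and lunpel make gormor.

Yes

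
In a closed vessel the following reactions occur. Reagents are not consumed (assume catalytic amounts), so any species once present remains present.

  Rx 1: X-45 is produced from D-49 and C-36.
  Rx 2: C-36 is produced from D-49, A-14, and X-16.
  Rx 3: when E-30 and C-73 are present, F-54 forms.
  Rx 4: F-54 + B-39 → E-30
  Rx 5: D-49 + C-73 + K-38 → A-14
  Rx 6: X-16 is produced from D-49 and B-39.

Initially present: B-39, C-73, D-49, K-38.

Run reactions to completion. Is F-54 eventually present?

No

F-54 would need E-30 and C-73 (Rx 3), but E-30 never forms.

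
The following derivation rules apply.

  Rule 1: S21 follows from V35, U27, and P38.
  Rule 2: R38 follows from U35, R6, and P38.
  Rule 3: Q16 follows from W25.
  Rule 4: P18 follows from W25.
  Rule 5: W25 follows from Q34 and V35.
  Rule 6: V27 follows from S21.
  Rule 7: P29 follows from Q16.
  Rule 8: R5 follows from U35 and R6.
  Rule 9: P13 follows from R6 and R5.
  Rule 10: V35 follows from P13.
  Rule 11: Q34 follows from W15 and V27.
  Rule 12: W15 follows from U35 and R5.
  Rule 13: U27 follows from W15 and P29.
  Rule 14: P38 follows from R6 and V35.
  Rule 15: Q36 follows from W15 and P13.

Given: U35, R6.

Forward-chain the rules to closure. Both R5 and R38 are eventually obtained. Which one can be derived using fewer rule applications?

R5: U35 and R6 hold, so R5 follows (Rule 8). [1 rule application]
R38: U35 and R6 hold, so R5 follows (Rule 8). R6 and R5 hold, so P13 follows (Rule 9). P13 holds, so V35 follows (Rule 10). From R6 and V35, Rule 14 gives P38. U35, R6, and P38 hold, so R38 follows (Rule 2). [5 rule applications]
R5 needs fewer.

R5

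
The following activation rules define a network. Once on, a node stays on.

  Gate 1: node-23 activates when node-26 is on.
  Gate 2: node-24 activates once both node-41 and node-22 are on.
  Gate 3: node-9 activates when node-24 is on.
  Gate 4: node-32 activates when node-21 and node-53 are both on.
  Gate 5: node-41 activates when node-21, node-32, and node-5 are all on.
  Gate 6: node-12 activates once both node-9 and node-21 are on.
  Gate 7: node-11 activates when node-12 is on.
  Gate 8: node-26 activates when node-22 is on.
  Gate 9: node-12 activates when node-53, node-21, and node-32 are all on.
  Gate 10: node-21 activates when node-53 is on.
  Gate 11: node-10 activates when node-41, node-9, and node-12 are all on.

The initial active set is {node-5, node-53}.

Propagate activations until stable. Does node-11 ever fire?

Yes

node-53 is on, so node-21 activates (Gate 10).
Gate 4: node-21 and node-53 on → node-32 on.
node-53, node-21, and node-32 are on, so node-12 activates (Gate 9).
Gate 7: node-12 on → node-11 on.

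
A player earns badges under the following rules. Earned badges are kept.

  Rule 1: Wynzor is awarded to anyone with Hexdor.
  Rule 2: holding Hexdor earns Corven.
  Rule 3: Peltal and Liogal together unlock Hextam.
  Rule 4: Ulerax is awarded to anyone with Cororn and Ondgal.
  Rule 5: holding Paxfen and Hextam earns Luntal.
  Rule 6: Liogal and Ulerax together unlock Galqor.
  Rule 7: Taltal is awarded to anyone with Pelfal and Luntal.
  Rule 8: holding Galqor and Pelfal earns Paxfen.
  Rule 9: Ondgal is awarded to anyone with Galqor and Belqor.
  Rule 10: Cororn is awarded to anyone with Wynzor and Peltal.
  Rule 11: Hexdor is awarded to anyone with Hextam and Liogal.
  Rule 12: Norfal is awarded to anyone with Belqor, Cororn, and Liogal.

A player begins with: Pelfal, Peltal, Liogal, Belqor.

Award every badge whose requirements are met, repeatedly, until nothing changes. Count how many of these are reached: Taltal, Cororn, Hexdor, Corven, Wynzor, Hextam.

With Peltal and Liogal, Hextam is earned (Rule 3).
With Hextam and Liogal, Hexdor is earned (Rule 11).
With Hexdor, Corven is earned (Rule 2).
With Hexdor, Wynzor is earned (Rule 1).
With Wynzor and Peltal, Cororn is earned (Rule 10).
Taltal would need Pelfal and Luntal (Rule 7), but Luntal is never earned.
Cororn: reached.
Hexdor: reached.
Corven: reached.
Wynzor: reached.
Hextam: reached.
Reached: Cororn, Hexdor, Corven, Wynzor, and Hextam — 5 of the 6.

5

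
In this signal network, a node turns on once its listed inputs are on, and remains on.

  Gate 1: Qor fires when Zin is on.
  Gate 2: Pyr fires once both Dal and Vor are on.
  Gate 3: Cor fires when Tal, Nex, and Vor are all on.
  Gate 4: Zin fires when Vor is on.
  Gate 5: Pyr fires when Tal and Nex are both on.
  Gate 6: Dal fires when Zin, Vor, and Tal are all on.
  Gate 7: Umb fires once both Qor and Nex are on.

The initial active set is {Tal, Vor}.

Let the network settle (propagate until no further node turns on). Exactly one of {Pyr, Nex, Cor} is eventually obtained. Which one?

Vor is on, so Zin fires (Gate 4).
Zin, Vor, and Tal are on, so Dal fires (Gate 6).
Dal and Vor are on, so Pyr fires (Gate 2).
Cor would need Tal, Nex, and Vor (Gate 3), but Nex never turns on. No rule produces Nex, and it is not given.

Pyr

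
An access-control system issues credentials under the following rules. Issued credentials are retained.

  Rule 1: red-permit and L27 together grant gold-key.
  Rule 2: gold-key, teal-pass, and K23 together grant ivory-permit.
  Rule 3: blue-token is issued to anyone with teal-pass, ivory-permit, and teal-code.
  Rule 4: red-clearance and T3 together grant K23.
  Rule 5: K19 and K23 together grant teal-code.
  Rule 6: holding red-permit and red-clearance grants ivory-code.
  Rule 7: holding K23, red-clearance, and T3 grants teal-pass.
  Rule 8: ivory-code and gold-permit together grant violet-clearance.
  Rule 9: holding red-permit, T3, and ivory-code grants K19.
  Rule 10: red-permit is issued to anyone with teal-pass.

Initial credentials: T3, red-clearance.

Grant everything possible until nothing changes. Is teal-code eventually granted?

Yes

Holding red-clearance and T3 grants K23 (Rule 4).
Holding K23, red-clearance, and T3 grants teal-pass (Rule 7).
Holding teal-pass grants red-permit (Rule 10).
Holding red-permit and red-clearance grants ivory-code (Rule 6).
Holding red-permit, T3, and ivory-code grants K19 (Rule 9).
Holding K19 and K23 grants teal-code (Rule 5).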